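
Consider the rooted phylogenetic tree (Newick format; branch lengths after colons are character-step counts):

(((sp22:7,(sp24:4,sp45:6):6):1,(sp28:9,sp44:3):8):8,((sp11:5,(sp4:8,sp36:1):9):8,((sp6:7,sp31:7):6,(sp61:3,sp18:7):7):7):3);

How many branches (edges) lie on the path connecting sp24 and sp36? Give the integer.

8

The MRCA of sp24 and sp36 is the root of the tree.
From sp24 up to that node: 4 branches. From sp36 up to the same node: 4 branches. Total: 4 + 4 = 8.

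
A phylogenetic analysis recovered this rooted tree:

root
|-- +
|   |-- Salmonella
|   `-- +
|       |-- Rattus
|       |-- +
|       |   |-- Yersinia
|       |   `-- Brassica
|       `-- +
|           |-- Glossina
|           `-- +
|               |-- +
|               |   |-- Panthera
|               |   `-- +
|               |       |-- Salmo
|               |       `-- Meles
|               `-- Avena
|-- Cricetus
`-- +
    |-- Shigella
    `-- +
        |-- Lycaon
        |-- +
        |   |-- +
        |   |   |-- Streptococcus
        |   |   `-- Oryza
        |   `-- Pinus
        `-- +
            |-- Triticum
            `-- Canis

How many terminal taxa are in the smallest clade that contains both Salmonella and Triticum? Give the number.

The MRCA of Salmonella and Triticum is the root, so the clade is the entire tree.
That clade contains 17 terminal taxa: Avena, Brassica, Canis, Cricetus, Glossina, Lycaon, Meles, Oryza, Panthera, Pinus, Rattus, Salmo, Salmonella, Shigella, Streptococcus, Triticum, Yersinia.

17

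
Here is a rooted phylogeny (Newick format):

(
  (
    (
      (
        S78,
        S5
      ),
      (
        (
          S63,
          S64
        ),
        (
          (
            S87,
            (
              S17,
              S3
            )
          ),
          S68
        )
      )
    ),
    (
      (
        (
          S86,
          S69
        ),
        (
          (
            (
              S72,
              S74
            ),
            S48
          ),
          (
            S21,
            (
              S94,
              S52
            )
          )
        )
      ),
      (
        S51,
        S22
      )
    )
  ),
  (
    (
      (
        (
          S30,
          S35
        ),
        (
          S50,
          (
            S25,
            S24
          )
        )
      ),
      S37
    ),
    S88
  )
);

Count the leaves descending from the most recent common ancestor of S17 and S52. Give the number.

18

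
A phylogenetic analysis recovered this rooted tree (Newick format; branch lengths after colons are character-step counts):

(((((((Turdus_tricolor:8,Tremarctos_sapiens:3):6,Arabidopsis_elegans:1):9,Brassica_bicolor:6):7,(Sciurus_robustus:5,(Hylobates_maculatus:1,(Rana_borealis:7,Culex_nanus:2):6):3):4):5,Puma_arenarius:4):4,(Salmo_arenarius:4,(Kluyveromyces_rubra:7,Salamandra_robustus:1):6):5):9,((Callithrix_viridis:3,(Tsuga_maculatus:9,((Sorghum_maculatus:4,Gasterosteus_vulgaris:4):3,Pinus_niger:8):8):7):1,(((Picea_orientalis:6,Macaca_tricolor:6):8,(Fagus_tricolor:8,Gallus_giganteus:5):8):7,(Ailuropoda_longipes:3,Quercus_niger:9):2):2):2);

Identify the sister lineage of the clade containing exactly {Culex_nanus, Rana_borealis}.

The clade containing exactly {Culex_nanus, Rana_borealis} attaches to the tree at the node subtending (Hylobates_maculatus,(Rana_borealis,Culex_nanus)).
The other lineage descending from that same node — the sister group — is the single tip Hylobates_maculatus.

Hylobates_maculatus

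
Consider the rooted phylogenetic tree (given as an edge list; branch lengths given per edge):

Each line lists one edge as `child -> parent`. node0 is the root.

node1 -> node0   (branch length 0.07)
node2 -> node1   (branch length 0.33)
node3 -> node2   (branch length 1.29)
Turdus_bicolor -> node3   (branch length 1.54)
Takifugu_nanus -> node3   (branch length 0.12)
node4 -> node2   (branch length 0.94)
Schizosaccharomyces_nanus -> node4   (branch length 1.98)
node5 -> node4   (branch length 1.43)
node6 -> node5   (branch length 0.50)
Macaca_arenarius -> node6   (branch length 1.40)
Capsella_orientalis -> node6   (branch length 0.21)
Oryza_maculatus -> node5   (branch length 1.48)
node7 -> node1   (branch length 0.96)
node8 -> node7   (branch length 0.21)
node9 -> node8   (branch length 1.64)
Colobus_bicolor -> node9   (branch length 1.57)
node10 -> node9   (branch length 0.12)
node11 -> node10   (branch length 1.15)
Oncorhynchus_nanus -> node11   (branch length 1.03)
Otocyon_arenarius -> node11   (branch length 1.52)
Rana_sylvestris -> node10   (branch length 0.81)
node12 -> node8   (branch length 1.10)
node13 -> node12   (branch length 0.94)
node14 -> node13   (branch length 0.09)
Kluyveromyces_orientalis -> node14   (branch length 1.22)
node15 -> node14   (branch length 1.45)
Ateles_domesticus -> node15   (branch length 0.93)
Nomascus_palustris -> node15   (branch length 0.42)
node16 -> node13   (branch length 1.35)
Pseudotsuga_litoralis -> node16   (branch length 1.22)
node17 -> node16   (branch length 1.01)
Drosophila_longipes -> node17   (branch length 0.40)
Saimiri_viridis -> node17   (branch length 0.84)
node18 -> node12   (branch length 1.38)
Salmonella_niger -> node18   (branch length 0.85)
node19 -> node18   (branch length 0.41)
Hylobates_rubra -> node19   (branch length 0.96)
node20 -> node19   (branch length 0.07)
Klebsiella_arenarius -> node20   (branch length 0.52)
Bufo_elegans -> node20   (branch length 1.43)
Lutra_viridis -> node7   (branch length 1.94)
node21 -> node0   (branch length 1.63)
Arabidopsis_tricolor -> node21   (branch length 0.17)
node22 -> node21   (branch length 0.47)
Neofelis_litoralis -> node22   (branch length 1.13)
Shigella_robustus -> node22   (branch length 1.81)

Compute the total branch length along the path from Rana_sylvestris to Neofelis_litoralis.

The path runs Rana_sylvestris → … → MRCA → … → Neofelis_litoralis; the MRCA is the root of the tree.
Branch lengths along that path: 0.81 + 0.12 + 1.64 + 0.21 + 0.96 + 0.07 + 1.63 + 0.47 + 1.13 = 7.04.

7.04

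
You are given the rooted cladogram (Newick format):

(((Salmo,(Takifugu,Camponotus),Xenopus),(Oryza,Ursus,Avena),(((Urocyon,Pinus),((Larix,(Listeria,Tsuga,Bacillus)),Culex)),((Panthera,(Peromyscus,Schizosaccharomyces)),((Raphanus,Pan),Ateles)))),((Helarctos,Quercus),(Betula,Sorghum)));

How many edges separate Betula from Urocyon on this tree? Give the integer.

8

The MRCA of Betula and Urocyon is the root of the tree.
From Betula up to that node: 3 branches. From Urocyon up to the same node: 5 branches. Total: 3 + 5 = 8.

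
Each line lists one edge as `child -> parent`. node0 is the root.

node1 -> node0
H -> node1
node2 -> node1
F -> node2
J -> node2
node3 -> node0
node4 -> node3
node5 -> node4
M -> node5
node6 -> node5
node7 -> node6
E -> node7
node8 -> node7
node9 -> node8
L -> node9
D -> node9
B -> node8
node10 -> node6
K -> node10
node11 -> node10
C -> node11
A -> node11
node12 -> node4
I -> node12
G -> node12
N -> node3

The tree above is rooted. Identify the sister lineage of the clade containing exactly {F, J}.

H

The clade containing exactly {F, J} attaches to the tree at the node subtending (H,(F,J)).
The other lineage descending from that same node — the sister group — is the single tip H.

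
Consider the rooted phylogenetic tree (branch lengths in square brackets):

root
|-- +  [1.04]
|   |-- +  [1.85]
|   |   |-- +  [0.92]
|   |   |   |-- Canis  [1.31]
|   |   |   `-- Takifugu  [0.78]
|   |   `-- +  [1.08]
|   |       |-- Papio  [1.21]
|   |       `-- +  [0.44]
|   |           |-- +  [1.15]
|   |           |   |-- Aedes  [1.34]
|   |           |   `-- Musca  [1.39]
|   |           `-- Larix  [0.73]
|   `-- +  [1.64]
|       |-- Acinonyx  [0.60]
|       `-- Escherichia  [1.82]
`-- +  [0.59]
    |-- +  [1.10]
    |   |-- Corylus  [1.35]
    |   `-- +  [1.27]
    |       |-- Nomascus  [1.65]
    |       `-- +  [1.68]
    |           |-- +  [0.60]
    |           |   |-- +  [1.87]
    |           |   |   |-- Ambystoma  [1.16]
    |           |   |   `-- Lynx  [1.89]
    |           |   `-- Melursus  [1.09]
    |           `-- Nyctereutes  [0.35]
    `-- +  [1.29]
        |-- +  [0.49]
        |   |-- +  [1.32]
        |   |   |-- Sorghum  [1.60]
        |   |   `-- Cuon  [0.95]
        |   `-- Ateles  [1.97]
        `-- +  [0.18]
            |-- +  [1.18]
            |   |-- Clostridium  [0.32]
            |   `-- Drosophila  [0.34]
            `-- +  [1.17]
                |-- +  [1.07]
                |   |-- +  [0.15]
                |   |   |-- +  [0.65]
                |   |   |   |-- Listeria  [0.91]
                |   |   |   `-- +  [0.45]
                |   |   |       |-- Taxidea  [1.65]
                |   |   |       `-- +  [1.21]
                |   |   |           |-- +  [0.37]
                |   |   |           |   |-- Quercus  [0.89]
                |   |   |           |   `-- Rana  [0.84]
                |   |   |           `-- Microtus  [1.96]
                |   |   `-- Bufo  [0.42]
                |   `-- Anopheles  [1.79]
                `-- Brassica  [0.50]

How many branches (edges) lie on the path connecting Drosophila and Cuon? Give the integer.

6

The MRCA of Drosophila and Cuon is the node subtending (((Sorghum,Cuon),Ateles),((Clostridium,Drosophila),((((Listeria,(Taxidea,((Quercus,Rana),Microtus))),Bufo),Anopheles),Brassica))).
From Drosophila up to that node: 3 branches. From Cuon up to the same node: 3 branches. Total: 3 + 3 = 6.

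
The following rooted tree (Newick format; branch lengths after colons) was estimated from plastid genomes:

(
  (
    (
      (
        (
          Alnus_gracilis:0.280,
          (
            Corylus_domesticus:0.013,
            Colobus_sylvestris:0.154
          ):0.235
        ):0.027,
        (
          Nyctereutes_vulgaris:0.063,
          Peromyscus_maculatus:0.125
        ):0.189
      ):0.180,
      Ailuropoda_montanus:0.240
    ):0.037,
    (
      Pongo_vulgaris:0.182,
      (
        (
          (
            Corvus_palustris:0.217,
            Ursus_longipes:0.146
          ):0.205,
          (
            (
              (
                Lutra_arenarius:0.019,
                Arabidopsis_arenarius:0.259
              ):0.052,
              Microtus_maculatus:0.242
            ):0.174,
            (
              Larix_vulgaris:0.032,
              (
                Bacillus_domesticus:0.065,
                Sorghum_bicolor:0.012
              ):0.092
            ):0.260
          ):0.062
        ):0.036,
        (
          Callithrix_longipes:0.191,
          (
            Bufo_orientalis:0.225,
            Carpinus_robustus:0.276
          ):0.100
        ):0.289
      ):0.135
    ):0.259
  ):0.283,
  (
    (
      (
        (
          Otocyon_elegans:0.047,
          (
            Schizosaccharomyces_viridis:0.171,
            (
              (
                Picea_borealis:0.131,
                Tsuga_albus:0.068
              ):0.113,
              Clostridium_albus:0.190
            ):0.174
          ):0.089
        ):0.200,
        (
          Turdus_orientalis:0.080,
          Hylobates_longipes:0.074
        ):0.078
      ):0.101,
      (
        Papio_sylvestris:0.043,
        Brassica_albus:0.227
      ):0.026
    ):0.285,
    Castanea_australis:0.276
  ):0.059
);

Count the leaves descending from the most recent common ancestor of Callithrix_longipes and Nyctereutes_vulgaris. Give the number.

The MRCA of Callithrix_longipes and Nyctereutes_vulgaris is the node subtending ((((Alnus_gracilis,(Corylus_domesticus,Colobus_sylvestris)),(Nyctereutes_vulgaris,Peromyscus_maculatus)),Ailuropoda_montanus),(Pongo_vulgaris,(((Corvus_palustris,Ursus_longipes),(((Lutra_arenarius,Arabidopsis_arenarius),Microtus_maculatus),(Larix_vulgaris,(Bacillus_domesticus,Sorghum_bicolor)))),(Callithrix_longipes,(Bufo_orientalis,Carpinus_robustus))))).
That clade contains 18 terminal taxa: Ailuropoda_montanus, Alnus_gracilis, Arabidopsis_arenarius, Bacillus_domesticus, Bufo_orientalis, Callithrix_longipes, Carpinus_robustus, Colobus_sylvestris, Corvus_palustris, Corylus_domesticus, Larix_vulgaris, Lutra_arenarius, Microtus_maculatus, Nyctereutes_vulgaris, Peromyscus_maculatus, Pongo_vulgaris, Sorghum_bicolor, Ursus_longipes.

18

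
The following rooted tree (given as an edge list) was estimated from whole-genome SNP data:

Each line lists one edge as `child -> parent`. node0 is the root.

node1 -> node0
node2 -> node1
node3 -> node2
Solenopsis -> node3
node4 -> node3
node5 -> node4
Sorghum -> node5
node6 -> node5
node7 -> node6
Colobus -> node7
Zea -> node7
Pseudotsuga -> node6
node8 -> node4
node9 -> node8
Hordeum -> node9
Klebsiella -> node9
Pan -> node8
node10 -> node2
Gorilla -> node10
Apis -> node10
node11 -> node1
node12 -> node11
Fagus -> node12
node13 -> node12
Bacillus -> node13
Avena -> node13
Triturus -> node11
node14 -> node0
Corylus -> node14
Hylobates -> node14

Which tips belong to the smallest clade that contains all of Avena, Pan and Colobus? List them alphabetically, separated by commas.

Tracing Avena: it sits inside (Bacillus,Avena).
Tracing Pan: it sits inside ((Hordeum,Klebsiella),Pan).
Tracing Colobus: it sits inside (Colobus,Zea).
The smallest clade enclosing all 3 is (((Solenopsis,((Sorghum,((Colobus,Zea),Pseudotsuga)),((Hordeum,Klebsiella),Pan))),(Gorilla,Apis)),((Fagus,(Bacillus,Avena)),Triturus)); the answer is its 14 terminal taxa in alphabetical order.

Apis, Avena, Bacillus, Colobus, Fagus, Gorilla, Hordeum, Klebsiella, Pan, Pseudotsuga, Solenopsis, Sorghum, Triturus, Zea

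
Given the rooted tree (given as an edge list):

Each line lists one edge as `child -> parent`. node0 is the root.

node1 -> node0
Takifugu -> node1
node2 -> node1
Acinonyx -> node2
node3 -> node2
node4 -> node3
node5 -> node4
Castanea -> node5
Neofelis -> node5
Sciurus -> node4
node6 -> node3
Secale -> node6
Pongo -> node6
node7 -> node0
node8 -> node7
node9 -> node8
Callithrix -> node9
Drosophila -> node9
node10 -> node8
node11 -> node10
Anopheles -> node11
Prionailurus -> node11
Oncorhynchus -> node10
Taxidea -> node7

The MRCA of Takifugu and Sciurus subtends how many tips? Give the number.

7

The MRCA of Takifugu and Sciurus is the node subtending (Takifugu,(Acinonyx,(((Castanea,Neofelis),Sciurus),(Secale,Pongo)))).
That clade contains 7 terminal taxa: Acinonyx, Castanea, Neofelis, Pongo, Sciurus, Secale, Takifugu.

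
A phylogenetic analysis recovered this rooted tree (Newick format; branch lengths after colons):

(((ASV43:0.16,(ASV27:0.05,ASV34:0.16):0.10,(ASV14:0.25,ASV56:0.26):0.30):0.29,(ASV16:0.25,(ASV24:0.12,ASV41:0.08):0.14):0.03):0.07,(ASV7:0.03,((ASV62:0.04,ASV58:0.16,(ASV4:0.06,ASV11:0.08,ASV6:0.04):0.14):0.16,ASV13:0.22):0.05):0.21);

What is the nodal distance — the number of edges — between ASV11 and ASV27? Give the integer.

The MRCA of ASV11 and ASV27 is the root of the tree.
From ASV11 up to that node: 5 branches. From ASV27 up to the same node: 4 branches. Total: 5 + 4 = 9.

9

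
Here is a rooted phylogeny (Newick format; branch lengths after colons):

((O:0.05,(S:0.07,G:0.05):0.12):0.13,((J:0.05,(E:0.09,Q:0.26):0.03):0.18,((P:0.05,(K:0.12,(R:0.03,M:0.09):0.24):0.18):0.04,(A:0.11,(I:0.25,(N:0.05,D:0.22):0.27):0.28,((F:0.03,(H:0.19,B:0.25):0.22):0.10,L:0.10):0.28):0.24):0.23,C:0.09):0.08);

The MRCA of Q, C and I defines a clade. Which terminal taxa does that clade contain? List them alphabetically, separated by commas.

Tracing Q: it sits inside (E,Q).
Tracing C: it sits inside ((J,(E,Q)),((P,(K,(R,M))),(A,(I,(N,D)),((F,(H,B)),L))),C).
Tracing I: it sits inside (I,(N,D)).
The smallest clade enclosing all 3 is ((J,(E,Q)),((P,(K,(R,M))),(A,(I,(N,D)),((F,(H,B)),L))),C); the answer is its 16 terminal taxa in alphabetical order.

A, B, C, D, E, F, H, I, J, K, L, M, N, P, Q, R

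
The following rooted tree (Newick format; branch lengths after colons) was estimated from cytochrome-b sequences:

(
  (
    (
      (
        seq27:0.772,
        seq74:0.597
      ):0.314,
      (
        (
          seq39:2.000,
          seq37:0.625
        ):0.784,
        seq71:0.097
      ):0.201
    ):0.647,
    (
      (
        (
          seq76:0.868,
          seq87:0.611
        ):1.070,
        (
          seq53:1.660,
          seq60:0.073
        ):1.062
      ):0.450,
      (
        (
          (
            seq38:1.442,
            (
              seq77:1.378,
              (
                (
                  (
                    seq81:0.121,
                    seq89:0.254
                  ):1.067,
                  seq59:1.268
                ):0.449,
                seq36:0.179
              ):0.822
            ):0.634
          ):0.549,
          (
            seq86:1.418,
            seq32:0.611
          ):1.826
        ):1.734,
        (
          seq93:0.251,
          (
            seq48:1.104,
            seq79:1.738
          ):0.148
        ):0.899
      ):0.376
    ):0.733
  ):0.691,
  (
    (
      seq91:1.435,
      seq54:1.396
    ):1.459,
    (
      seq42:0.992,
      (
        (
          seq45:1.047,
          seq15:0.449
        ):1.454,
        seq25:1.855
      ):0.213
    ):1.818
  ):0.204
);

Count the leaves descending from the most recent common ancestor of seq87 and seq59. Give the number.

The MRCA of seq87 and seq59 is the node subtending (((seq76,seq87),(seq53,seq60)),(((seq38,(seq77,(((seq81,seq89),seq59),seq36))),(seq86,seq32)),(seq93,(seq48,seq79)))).
That clade contains 15 terminal taxa: seq32, seq36, seq38, seq48, seq53, seq59, seq60, seq76, seq77, seq79, seq81, seq86, seq87, seq89, seq93.

15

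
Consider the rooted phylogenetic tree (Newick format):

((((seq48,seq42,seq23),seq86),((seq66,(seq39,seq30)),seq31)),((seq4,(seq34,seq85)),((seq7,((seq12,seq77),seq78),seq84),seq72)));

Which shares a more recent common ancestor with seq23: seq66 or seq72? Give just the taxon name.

seq66

The MRCA of seq23 and seq66 subtends (((seq48,seq42,seq23),seq86),((seq66,(seq39,seq30)),seq31)) (8 taxa).
The MRCA of seq23 and seq72 is the root, subtending the entire tree (17 taxa).
The first is nested inside the second, so seq23 shares a more recent common ancestor with seq66.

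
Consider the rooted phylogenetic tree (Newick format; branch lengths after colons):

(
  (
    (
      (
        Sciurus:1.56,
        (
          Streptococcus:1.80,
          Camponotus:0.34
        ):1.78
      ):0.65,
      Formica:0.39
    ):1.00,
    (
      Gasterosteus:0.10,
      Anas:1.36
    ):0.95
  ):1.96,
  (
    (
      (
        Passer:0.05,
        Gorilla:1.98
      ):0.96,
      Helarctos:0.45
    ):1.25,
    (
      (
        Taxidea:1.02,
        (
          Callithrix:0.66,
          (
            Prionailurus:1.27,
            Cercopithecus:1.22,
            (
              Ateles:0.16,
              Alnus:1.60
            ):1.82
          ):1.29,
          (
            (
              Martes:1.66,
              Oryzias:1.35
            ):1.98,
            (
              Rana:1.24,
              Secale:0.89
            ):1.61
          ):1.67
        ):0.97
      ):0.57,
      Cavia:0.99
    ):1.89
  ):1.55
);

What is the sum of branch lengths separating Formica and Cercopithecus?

The path runs Formica → … → MRCA → … → Cercopithecus; the MRCA is the root of the tree.
Branch lengths along that path: 0.39 + 1.00 + 1.96 + 1.55 + 1.89 + 0.57 + 0.97 + 1.29 + 1.22 = 10.84.

10.84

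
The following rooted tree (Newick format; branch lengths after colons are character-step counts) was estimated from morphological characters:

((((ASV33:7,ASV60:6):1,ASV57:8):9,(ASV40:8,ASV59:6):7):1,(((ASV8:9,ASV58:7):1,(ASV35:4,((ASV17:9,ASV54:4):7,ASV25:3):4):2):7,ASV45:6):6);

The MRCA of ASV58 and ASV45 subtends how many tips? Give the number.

The MRCA of ASV58 and ASV45 is the node subtending (((ASV8,ASV58),(ASV35,((ASV17,ASV54),ASV25))),ASV45).
That clade contains 7 terminal taxa: ASV17, ASV25, ASV35, ASV45, ASV54, ASV58, ASV8.

7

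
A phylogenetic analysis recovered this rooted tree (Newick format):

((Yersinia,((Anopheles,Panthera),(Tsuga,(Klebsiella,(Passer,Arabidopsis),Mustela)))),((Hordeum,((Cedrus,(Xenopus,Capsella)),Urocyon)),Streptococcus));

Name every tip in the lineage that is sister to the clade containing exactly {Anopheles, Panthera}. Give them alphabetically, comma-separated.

Arabidopsis, Klebsiella, Mustela, Passer, Tsuga

The clade containing exactly {Anopheles, Panthera} attaches to the tree at the node subtending ((Anopheles,Panthera),(Tsuga,(Klebsiella,(Passer,Arabidopsis),Mustela))).
The other lineage descending from that same node — the sister group — is (Tsuga,(Klebsiella,(Passer,Arabidopsis),Mustela)); its 5 tips in alphabetical order are the answer.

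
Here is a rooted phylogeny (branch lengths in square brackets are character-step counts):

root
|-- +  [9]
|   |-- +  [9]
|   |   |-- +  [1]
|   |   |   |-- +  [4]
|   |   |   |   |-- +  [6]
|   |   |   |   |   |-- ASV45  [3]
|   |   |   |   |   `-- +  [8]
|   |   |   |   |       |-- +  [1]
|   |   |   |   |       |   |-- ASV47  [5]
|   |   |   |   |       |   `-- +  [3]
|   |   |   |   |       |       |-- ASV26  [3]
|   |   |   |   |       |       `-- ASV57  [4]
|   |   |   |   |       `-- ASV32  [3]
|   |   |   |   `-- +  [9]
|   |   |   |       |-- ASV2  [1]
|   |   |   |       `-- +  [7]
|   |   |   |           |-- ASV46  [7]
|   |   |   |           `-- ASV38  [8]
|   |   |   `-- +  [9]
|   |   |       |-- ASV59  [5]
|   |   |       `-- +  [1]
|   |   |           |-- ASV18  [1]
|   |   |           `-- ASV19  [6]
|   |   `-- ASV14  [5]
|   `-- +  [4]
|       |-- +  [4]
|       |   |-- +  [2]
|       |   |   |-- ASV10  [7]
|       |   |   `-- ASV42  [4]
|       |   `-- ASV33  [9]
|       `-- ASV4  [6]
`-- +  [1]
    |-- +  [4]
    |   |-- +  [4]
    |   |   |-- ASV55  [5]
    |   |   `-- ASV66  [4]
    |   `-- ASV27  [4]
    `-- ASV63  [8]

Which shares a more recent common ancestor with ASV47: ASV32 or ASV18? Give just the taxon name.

ASV32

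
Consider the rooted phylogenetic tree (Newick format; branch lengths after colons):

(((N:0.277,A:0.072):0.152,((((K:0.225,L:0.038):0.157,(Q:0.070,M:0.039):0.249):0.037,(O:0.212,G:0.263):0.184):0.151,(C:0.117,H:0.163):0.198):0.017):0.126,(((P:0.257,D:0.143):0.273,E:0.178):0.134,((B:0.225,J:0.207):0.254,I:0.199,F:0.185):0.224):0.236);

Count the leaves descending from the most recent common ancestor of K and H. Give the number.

The MRCA of K and H is the node subtending ((((K,L),(Q,M)),(O,G)),(C,H)).
That clade contains 8 terminal taxa: C, G, H, K, L, M, O, Q.

8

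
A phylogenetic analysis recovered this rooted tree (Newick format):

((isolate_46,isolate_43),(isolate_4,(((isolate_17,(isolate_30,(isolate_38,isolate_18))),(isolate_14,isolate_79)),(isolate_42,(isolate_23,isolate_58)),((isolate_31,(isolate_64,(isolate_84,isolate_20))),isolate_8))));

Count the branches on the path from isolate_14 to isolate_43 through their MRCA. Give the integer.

7

The MRCA of isolate_14 and isolate_43 is the root of the tree.
From isolate_14 up to that node: 5 branches. From isolate_43 up to the same node: 2 branches. Total: 5 + 2 = 7.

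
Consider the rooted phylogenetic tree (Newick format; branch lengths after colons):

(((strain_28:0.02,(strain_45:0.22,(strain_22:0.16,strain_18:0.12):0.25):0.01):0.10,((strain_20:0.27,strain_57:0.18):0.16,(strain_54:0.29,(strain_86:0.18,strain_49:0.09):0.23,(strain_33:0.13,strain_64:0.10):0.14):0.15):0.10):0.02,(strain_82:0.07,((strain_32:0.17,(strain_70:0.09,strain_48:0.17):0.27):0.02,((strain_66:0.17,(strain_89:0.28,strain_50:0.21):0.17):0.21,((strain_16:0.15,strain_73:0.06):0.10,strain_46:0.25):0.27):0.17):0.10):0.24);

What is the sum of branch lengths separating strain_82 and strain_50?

The path runs strain_82 → … → MRCA → … → strain_50; the MRCA is the node subtending (strain_82,((strain_32,(strain_70,strain_48)),((strain_66,(strain_89,strain_50)),((strain_16,strain_73),strain_46)))).
Branch lengths along that path: 0.07 + 0.10 + 0.17 + 0.21 + 0.17 + 0.21 = 0.93.

0.93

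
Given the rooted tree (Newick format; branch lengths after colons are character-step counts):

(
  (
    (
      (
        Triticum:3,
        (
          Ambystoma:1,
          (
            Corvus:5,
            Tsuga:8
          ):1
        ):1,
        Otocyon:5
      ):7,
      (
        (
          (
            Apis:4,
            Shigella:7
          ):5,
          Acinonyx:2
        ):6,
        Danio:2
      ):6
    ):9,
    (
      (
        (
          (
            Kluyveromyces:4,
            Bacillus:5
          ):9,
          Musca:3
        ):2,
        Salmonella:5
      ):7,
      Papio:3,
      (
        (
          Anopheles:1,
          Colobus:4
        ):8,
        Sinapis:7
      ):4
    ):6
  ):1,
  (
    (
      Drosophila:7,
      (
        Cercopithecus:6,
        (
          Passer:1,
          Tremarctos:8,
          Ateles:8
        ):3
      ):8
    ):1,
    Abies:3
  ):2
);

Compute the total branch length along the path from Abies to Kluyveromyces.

The path runs Abies → … → MRCA → … → Kluyveromyces; the MRCA is the root of the tree.
Branch lengths along that path: 3 + 2 + 1 + 6 + 7 + 2 + 9 + 4 = 34.

34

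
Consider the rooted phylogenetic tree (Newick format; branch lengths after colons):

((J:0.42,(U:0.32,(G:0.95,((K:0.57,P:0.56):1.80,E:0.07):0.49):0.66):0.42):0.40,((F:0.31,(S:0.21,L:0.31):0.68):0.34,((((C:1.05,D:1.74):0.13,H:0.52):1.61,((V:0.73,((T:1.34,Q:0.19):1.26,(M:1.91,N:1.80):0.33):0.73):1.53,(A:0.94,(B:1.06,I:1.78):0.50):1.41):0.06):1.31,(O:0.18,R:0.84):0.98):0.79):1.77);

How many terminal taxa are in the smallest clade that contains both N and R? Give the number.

The MRCA of N and R is the node subtending ((((C,D),H),((V,((T,Q),(M,N))),(A,(B,I)))),(O,R)).
That clade contains 13 terminal taxa: A, B, C, D, H, I, M, N, O, Q, R, T, V.

13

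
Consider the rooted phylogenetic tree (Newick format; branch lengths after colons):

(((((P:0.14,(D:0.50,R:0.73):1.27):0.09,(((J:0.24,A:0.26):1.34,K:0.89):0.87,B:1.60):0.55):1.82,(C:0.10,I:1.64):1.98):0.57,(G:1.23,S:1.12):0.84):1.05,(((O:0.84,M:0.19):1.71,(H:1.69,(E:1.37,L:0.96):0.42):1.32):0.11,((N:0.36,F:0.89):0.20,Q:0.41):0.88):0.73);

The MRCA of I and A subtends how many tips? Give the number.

The MRCA of I and A is the node subtending (((P,(D,R)),(((J,A),K),B)),(C,I)).
That clade contains 9 terminal taxa: A, B, C, D, I, J, K, P, R.

9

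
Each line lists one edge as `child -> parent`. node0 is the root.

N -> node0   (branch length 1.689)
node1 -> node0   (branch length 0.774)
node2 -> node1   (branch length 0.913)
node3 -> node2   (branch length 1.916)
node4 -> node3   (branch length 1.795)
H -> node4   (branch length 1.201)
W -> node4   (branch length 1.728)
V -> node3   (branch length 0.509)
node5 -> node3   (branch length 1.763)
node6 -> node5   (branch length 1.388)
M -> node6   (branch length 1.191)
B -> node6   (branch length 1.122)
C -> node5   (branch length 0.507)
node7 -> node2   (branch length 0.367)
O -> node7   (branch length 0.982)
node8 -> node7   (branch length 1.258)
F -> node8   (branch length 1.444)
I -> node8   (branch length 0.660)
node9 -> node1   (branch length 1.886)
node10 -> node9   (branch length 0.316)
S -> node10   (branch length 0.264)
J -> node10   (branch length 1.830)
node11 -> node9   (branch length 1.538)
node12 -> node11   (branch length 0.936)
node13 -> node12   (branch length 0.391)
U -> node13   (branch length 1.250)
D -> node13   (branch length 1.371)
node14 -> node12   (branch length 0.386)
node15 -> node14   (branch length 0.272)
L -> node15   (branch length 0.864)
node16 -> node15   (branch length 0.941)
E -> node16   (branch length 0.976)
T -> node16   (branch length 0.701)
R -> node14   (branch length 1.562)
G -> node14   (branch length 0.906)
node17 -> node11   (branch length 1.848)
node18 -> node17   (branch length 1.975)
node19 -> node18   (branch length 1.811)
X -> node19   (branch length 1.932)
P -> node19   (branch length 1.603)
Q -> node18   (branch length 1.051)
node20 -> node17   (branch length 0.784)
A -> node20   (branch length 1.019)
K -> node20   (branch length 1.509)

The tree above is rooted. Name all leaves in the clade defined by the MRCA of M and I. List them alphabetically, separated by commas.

Tracing M: it sits inside (M,B).
Tracing I: it sits inside (F,I).
The smallest clade enclosing both is (((H,W),V,((M,B),C)),(O,(F,I))); the answer is its 9 terminal taxa in alphabetical order.

B, C, F, H, I, M, O, V, W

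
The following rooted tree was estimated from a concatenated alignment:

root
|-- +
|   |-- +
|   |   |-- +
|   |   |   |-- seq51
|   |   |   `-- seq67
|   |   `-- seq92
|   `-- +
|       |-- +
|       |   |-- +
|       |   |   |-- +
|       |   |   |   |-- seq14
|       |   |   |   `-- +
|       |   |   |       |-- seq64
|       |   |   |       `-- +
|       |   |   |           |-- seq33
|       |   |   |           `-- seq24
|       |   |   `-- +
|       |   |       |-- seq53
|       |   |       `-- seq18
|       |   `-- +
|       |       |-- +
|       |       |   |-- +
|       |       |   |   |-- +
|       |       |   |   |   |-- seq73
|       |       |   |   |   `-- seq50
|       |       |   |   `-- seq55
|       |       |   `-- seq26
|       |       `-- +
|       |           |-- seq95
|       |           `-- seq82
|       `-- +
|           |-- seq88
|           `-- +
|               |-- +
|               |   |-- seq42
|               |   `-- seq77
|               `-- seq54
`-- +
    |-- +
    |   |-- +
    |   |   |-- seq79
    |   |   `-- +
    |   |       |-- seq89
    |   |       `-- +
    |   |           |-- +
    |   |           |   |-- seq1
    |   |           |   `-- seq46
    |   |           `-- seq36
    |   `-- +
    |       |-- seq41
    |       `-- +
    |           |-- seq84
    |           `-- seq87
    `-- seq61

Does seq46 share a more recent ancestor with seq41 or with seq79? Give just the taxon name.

The MRCA of seq46 and seq79 subtends (seq79,(seq89,((seq1,seq46),seq36))) (5 taxa).
The MRCA of seq46 and seq41 subtends ((seq79,(seq89,((seq1,seq46),seq36))),(seq41,(seq84,seq87))) (8 taxa).
The first is nested inside the second, so seq46 shares a more recent common ancestor with seq79.

seq79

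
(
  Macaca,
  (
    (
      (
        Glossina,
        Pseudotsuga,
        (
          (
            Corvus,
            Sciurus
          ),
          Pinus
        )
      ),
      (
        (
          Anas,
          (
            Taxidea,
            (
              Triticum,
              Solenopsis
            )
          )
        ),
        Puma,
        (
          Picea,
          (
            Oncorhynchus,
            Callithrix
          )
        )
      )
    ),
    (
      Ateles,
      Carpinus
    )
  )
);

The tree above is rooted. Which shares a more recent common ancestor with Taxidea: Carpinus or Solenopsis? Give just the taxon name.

The MRCA of Taxidea and Solenopsis subtends (Taxidea,(Triticum,Solenopsis)) (3 taxa).
The MRCA of Taxidea and Carpinus subtends (((Glossina,Pseudotsuga,((Corvus,Sciurus),Pinus)),((Anas,(Taxidea,(Triticum,Solenopsis))),Puma,(Picea,(Oncorhynchus,Callithrix)))),(Ateles,Carpinus)) (15 taxa).
The first is nested inside the second, so Taxidea shares a more recent common ancestor with Solenopsis.

Solenopsis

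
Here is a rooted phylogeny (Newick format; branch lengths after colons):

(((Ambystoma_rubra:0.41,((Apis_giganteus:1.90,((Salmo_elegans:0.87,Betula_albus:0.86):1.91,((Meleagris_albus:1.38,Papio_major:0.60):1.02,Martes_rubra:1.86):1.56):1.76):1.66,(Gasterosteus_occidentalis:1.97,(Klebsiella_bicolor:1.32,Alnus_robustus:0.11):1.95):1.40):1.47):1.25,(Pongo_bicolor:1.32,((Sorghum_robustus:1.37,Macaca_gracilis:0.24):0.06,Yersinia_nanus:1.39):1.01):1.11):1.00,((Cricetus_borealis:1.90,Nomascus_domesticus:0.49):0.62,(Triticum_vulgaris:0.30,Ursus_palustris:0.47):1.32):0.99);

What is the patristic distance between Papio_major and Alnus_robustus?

10.06

The path runs Papio_major → … → MRCA → … → Alnus_robustus; the MRCA is the node subtending ((Apis_giganteus,((Salmo_elegans,Betula_albus),((Meleagris_albus,Papio_major),Martes_rubra))),(Gasterosteus_occidentalis,(Klebsiella_bicolor,Alnus_robustus))).
Branch lengths along that path: 0.60 + 1.02 + 1.56 + 1.76 + 1.66 + 1.40 + 1.95 + 0.11 = 10.06.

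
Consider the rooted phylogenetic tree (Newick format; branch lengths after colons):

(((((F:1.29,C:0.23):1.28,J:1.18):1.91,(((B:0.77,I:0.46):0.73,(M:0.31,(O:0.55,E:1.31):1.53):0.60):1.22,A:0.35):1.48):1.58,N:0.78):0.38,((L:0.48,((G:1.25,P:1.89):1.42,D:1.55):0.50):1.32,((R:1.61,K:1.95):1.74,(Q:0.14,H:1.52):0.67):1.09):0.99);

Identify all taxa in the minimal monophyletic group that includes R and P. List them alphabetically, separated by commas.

D, G, H, K, L, P, Q, R

Tracing R: it sits inside (R,K).
Tracing P: it sits inside (G,P).
The smallest clade enclosing both is ((L,((G,P),D)),((R,K),(Q,H))); the answer is its 8 terminal taxa in alphabetical order.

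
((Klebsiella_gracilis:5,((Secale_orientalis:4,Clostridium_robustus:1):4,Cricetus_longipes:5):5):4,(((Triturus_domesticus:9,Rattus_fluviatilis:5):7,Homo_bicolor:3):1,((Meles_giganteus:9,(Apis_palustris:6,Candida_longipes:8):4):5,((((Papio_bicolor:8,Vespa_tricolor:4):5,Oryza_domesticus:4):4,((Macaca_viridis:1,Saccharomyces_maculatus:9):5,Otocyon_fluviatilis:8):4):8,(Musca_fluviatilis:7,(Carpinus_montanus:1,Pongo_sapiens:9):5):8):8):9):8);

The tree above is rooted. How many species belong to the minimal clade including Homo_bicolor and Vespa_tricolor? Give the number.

The MRCA of Homo_bicolor and Vespa_tricolor is the node subtending (((Triturus_domesticus,Rattus_fluviatilis),Homo_bicolor),((Meles_giganteus,(Apis_palustris,Candida_longipes)),((((Papio_bicolor,Vespa_tricolor),Oryza_domesticus),((Macaca_viridis,Saccharomyces_maculatus),Otocyon_fluviatilis)),(Musca_fluviatilis,(Carpinus_montanus,Pongo_sapiens))))).
That clade contains 15 terminal taxa: Apis_palustris, Candida_longipes, Carpinus_montanus, Homo_bicolor, Macaca_viridis, Meles_giganteus, Musca_fluviatilis, Oryza_domesticus, Otocyon_fluviatilis, Papio_bicolor, Pongo_sapiens, Rattus_fluviatilis, Saccharomyces_maculatus, Triturus_domesticus, Vespa_tricolor.

15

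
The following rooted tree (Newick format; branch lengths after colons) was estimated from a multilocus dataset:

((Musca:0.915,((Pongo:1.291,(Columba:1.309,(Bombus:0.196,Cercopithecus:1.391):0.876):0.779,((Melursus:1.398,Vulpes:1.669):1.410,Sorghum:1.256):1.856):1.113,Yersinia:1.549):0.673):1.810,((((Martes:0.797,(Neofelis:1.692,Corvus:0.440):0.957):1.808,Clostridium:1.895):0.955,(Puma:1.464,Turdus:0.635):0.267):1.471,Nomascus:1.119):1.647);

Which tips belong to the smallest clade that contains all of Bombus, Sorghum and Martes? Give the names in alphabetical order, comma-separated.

Bombus, Cercopithecus, Clostridium, Columba, Corvus, Martes, Melursus, Musca, Neofelis, Nomascus, Pongo, Puma, Sorghum, Turdus, Vulpes, Yersinia

Tracing Bombus: it sits inside (Bombus,Cercopithecus).
Tracing Sorghum: it sits inside ((Melursus,Vulpes),Sorghum).
Tracing Martes: it sits inside (Martes,(Neofelis,Corvus)).
The smallest clade enclosing all 3 is the whole tree (their MRCA is the root), so the answer is all 16 tips in alphabetical order.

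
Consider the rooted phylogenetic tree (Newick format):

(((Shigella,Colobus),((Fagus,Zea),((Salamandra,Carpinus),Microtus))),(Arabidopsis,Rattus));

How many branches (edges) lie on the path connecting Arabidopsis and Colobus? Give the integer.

5

The MRCA of Arabidopsis and Colobus is the root of the tree.
From Arabidopsis up to that node: 2 branches. From Colobus up to the same node: 3 branches. Total: 2 + 3 = 5.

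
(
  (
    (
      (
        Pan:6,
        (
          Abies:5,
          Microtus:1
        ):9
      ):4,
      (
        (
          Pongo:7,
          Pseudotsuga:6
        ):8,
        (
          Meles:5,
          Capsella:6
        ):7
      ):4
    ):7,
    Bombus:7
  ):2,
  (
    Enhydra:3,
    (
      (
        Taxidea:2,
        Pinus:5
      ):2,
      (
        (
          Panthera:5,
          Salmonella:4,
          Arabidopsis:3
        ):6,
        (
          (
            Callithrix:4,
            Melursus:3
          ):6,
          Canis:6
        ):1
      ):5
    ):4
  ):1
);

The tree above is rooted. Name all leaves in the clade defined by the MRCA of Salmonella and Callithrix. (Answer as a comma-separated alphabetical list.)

Arabidopsis, Callithrix, Canis, Melursus, Panthera, Salmonella

Tracing Salmonella: it sits inside (Panthera,Salmonella,Arabidopsis).
Tracing Callithrix: it sits inside (Callithrix,Melursus).
The smallest clade enclosing both is ((Panthera,Salmonella,Arabidopsis),((Callithrix,Melursus),Canis)); the answer is its 6 terminal taxa in alphabetical order.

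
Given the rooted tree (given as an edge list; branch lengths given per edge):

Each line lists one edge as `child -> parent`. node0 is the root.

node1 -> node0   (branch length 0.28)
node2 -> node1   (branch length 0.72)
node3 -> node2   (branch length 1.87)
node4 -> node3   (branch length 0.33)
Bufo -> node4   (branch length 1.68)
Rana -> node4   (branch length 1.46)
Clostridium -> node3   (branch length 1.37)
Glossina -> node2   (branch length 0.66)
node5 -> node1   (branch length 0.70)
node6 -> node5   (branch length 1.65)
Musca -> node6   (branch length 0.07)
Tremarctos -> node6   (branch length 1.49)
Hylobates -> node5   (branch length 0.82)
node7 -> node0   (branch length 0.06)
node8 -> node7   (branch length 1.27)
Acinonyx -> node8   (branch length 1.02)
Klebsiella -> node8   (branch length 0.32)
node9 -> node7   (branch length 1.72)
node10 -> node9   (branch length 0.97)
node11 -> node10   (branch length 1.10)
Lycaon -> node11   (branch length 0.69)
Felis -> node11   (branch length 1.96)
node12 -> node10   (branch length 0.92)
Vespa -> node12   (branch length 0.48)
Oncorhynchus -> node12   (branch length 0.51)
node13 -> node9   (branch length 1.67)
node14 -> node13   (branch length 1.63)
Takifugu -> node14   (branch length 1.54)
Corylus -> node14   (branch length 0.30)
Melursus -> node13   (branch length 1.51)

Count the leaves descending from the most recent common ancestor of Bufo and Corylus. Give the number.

16

The MRCA of Bufo and Corylus is the root, so the clade is the entire tree.
That clade contains 16 terminal taxa: Acinonyx, Bufo, Clostridium, Corylus, Felis, Glossina, Hylobates, Klebsiella, Lycaon, Melursus, Musca, Oncorhynchus, Rana, Takifugu, Tremarctos, Vespa.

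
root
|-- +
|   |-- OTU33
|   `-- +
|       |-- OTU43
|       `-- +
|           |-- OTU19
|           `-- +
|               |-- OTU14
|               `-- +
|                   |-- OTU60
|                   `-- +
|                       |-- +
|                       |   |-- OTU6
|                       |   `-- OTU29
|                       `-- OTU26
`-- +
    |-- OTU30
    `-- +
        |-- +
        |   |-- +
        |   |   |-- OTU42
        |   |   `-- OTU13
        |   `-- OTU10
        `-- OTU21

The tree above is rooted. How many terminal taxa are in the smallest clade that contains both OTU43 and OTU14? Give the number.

The MRCA of OTU43 and OTU14 is the node subtending (OTU43,(OTU19,(OTU14,(OTU60,((OTU6,OTU29),OTU26))))).
That clade contains 7 terminal taxa: OTU14, OTU19, OTU26, OTU29, OTU43, OTU6, OTU60.

7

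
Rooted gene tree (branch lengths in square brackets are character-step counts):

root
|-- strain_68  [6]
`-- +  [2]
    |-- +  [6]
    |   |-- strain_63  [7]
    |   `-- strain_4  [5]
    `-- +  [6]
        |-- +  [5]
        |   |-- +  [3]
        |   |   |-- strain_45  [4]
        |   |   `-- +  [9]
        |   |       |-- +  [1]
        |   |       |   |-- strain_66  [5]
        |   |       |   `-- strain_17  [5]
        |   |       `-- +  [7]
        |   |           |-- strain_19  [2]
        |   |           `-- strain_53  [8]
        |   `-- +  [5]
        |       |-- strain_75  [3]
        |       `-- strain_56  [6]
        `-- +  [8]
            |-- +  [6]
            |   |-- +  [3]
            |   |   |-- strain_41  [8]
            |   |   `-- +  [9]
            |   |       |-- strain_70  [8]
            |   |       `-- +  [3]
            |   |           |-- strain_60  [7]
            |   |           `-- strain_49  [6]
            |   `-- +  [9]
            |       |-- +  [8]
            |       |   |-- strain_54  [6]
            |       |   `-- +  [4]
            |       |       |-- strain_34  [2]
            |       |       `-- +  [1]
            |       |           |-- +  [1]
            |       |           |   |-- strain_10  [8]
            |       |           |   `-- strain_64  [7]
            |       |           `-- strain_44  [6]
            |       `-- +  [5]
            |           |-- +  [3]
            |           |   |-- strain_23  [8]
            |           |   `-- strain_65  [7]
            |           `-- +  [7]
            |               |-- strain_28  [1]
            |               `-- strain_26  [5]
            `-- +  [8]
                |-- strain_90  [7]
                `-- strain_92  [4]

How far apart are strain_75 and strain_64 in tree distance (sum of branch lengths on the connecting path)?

57

The path runs strain_75 → … → MRCA → … → strain_64; the MRCA is the node subtending (((strain_45,((strain_66,strain_17),(strain_19,strain_53))),(strain_75,strain_56)),(((strain_41,(strain_70,(strain_60,strain_49))),((strain_54,(strain_34,((strain_10,strain_64),strain_44))),((strain_23,strain_65),(strain_28,strain_26)))),(strain_90,strain_92))).
Branch lengths along that path: 3 + 5 + 5 + 8 + 6 + 9 + 8 + 4 + 1 + 1 + 7 = 57.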